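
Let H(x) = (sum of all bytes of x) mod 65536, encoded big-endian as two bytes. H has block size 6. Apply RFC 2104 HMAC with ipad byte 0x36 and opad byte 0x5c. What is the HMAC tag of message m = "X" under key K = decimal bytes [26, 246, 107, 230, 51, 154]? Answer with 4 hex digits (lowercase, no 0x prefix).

Key decimal bytes [26, 246, 107, 230, 51, 154] = 1a f6 6b e6 33 9a is exactly B = 6 bytes: K' = 1a f6 6b e6 33 9a.
K' ⊕ ipad = 2c c0 5d d0 05 ac.  K' ⊕ opad = 46 aa 37 ba 6f c6.
Inner input = (K'⊕ipad) ∥ m = 2c c0 5d d0 05 ac ∥ 58.
Inner hash: sum = 44+192+93+208+5+172+88 = 802 → 03 22.
Outer input = (K'⊕opad) ∥ inner = 46 aa 37 ba 6f c6 ∥ 03 22.
Outer hash (tag): sum = 70+170+55+186+111+198+3+34 = 827 → 03 3b.

033b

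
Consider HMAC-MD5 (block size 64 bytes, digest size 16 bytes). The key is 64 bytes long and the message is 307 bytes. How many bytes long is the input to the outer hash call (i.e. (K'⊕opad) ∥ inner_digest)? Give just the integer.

80

Key is 64 ≤ 64 bytes, zero-padded: |K'| = 64.
Outer input = (K'⊕opad) ∥ H(inner) → 64 + 16 = 80 bytes.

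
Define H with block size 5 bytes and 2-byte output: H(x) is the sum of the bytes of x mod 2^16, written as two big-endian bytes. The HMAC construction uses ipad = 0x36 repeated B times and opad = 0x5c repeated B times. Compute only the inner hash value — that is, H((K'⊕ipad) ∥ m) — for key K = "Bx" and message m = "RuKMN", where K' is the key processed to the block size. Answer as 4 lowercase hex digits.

Key "Bx" = 42 78 is 2 bytes ≤ B = 5; zero-pad to 5 bytes: K' = 42 78 00 00 00.
K' ⊕ ipad = 74 4e 36 36 36.
Inner input = 74 4e 36 36 36 ∥ 52 75 4b 4d 4e.
Inner hash: sum = 116+78+54+54+54+82+117+75+77+78 = 785 → 03 11.

0311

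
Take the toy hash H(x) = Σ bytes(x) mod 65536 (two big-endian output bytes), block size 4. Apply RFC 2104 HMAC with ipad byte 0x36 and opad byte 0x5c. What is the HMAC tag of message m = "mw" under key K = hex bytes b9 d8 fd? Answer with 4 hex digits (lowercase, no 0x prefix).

Key hex bytes b9 d8 fd is 3 bytes ≤ B = 4; zero-pad to 4 bytes: K' = b9 d8 fd 00.
K' ⊕ ipad = 8f ee cb 36.  K' ⊕ opad = e5 84 a1 5c.
Inner input = (K'⊕ipad) ∥ m = 8f ee cb 36 ∥ 6d 77.
Inner hash: sum = 143+238+203+54+109+119 = 866 → 03 62.
Outer input = (K'⊕opad) ∥ inner = e5 84 a1 5c ∥ 03 62.
Outer hash (tag): sum = 229+132+161+92+3+98 = 715 → 02 cb.

02cb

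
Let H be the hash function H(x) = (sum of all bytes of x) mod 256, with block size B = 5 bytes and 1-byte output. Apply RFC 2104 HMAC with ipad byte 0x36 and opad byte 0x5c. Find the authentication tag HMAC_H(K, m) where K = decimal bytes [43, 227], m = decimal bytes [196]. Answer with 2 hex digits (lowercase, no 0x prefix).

Key decimal bytes [43, 227] = 2b e3 is 2 bytes ≤ B = 5; zero-pad to 5 bytes: K' = 2b e3 00 00 00.
K' ⊕ ipad = 1d d5 36 36 36.  K' ⊕ opad = 77 bf 5c 5c 5c.
Inner input = (K'⊕ipad) ∥ m = 1d d5 36 36 36 ∥ c4.
Inner hash: sum = 29+213+54+54+54+196 = 600; mod 256 = 88 → 58.
Outer input = (K'⊕opad) ∥ inner = 77 bf 5c 5c 5c ∥ 58.
Outer hash (tag): sum = 119+191+92+92+92+88 = 674; mod 256 = 162 → a2.

a2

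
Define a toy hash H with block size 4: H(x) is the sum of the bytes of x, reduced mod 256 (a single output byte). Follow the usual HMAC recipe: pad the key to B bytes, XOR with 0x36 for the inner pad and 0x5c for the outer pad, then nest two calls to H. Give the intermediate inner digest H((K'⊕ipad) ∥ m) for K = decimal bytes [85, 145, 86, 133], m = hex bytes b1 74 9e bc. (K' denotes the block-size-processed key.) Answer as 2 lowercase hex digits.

Key decimal bytes [85, 145, 86, 133] = 55 91 56 85 is exactly B = 4 bytes: K' = 55 91 56 85.
K' ⊕ ipad = 63 a7 60 b3.
Inner input = 63 a7 60 b3 ∥ b1 74 9e bc.
Inner hash: sum = 99+167+96+179+177+116+158+188 = 1180; mod 256 = 156 → 9c.

9c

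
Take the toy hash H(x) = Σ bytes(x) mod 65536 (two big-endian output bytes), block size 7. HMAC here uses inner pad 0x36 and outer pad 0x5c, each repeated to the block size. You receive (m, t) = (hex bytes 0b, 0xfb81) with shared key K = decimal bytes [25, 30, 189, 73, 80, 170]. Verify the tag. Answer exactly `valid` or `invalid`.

Key decimal bytes [25, 30, 189, 73, 80, 170] = 19 1e bd 49 50 aa is 6 bytes ≤ B = 7; zero-pad to 7 bytes: K' = 19 1e bd 49 50 aa 00.
K' ⊕ ipad = 2f 28 8b 7f 66 9c 36; K' ⊕ opad = 45 42 e1 15 0c f6 5c.
Inner hash: sum = 47+40+139+127+102+156+54+11 = 676 → 02 a4.
Outer hash (recomputed tag): sum = 69+66+225+21+12+246+92+2+164 = 897 → 03 81.
Recomputed tag = 0381; claimed = fb81 → mismatch.

invalid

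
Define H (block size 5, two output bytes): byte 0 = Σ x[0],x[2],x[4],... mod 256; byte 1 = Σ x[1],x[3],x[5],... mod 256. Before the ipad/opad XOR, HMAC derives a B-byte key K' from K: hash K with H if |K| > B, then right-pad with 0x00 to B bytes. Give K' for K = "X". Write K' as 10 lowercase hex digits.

5800000000

Key "X" = 58 is 1 byte ≤ B = 5; zero-pad to 5 bytes: K' = 58 00 00 00 00.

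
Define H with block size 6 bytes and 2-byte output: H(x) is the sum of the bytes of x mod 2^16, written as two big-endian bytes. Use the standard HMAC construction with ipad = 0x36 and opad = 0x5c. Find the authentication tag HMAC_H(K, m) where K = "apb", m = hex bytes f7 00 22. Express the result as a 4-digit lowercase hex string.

0269

Key "apb" = 61 70 62 is 3 bytes ≤ B = 6; zero-pad to 6 bytes: K' = 61 70 62 00 00 00.
K' ⊕ ipad = 57 46 54 36 36 36.  K' ⊕ opad = 3d 2c 3e 5c 5c 5c.
Inner input = (K'⊕ipad) ∥ m = 57 46 54 36 36 36 ∥ f7 00 22.
Inner hash: sum = 87+70+84+54+54+54+247+0+34 = 684 → 02 ac.
Outer input = (K'⊕opad) ∥ inner = 3d 2c 3e 5c 5c 5c ∥ 02 ac.
Outer hash (tag): sum = 61+44+62+92+92+92+2+172 = 617 → 02 69.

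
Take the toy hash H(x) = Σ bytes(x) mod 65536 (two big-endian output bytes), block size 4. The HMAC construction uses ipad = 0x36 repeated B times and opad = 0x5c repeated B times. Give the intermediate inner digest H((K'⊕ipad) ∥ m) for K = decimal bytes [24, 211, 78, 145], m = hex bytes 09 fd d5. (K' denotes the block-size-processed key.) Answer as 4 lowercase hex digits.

Key decimal bytes [24, 211, 78, 145] = 18 d3 4e 91 is exactly B = 4 bytes: K' = 18 d3 4e 91.
K' ⊕ ipad = 2e e5 78 a7.
Inner input = 2e e5 78 a7 ∥ 09 fd d5.
Inner hash: sum = 46+229+120+167+9+253+213 = 1037 → 04 0d.

040d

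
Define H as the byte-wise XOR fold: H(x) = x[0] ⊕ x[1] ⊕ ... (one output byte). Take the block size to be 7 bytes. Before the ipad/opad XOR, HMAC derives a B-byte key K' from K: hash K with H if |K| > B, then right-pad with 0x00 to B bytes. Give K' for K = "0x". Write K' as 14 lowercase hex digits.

30780000000000

Key "0x" = 30 78 is 2 bytes ≤ B = 7; zero-pad to 7 bytes: K' = 30 78 00 00 00 00 00.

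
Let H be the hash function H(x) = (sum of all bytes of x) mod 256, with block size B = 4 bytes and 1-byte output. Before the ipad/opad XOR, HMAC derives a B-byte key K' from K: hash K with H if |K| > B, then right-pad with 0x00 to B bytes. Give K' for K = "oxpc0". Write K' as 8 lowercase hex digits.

|K| = 5 > B = 4, so first hash the key.
H(K): sum = 111+120+112+99+48 = 490; mod 256 = 234 → ea.
Zero-pad H(K) = ea to 4 bytes: K' = ea 00 00 00.

ea000000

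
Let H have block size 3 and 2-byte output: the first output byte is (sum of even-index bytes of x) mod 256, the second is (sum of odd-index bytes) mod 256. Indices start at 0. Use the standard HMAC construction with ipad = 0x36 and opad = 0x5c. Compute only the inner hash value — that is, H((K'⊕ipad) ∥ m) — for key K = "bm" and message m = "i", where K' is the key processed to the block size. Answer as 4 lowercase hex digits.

8ac4

Key "bm" = 62 6d is 2 bytes ≤ B = 3; zero-pad to 3 bytes: K' = 62 6d 00.
K' ⊕ ipad = 54 5b 36.
Inner input = 54 5b 36 ∥ 69.
Inner hash: even-index sum = 138 mod 256 = 138; odd-index sum = 196 mod 256 = 196 → 8a c4.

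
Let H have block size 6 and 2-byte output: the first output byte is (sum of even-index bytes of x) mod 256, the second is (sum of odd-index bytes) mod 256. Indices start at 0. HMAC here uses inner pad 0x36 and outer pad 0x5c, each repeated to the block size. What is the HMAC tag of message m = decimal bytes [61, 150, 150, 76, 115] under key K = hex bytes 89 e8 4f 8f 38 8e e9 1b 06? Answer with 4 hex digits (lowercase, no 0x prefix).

d698

Key hex bytes 89 e8 4f 8f 38 8e e9 1b 06 is 9 bytes > B = 6, so hash it first: H(key) = ff 20, then zero-pad to 6 bytes: K' = ff 20 00 00 00 00.
K' ⊕ ipad = c9 16 36 36 36 36.  K' ⊕ opad = a3 7c 5c 5c 5c 5c.
Inner input = (K'⊕ipad) ∥ m = c9 16 36 36 36 36 ∥ 3d 96 96 4c 73.
Inner hash: even-index sum = 635 mod 256 = 123; odd-index sum = 356 mod 256 = 100 → 7b 64.
Outer input = (K'⊕opad) ∥ inner = a3 7c 5c 5c 5c 5c ∥ 7b 64.
Outer hash (tag): even-index sum = 470 mod 256 = 214; odd-index sum = 408 mod 256 = 152 → d6 98.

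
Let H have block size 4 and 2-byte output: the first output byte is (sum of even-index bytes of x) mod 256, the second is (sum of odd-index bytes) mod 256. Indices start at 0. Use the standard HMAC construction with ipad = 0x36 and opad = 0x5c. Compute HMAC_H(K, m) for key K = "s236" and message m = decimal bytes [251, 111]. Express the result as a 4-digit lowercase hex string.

e34b

Key "s236" = 73 32 33 36 is exactly B = 4 bytes: K' = 73 32 33 36.
K' ⊕ ipad = 45 04 05 00.  K' ⊕ opad = 2f 6e 6f 6a.
Inner input = (K'⊕ipad) ∥ m = 45 04 05 00 ∥ fb 6f.
Inner hash: even-index sum = 325 mod 256 = 69; odd-index sum = 115 mod 256 = 115 → 45 73.
Outer input = (K'⊕opad) ∥ inner = 2f 6e 6f 6a ∥ 45 73.
Outer hash (tag): even-index sum = 227 mod 256 = 227; odd-index sum = 331 mod 256 = 75 → e3 4b.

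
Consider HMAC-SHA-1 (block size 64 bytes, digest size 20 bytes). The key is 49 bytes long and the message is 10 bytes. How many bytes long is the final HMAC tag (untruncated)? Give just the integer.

20

The tag is one SHA-1 digest: 20 bytes.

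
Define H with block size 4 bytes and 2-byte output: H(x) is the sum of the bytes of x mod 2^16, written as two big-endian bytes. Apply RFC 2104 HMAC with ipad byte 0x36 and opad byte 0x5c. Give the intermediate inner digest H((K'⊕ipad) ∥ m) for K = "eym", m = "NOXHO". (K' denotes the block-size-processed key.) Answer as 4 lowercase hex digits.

Key "eym" = 65 79 6d is 3 bytes ≤ B = 4; zero-pad to 4 bytes: K' = 65 79 6d 00.
K' ⊕ ipad = 53 4f 5b 36.
Inner input = 53 4f 5b 36 ∥ 4e 4f 58 48 4f.
Inner hash: sum = 83+79+91+54+78+79+88+72+79 = 703 → 02 bf.

02bf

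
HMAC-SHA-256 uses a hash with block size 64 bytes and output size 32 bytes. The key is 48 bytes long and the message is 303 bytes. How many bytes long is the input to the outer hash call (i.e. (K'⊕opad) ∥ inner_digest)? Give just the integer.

96

Key is 48 ≤ 64 bytes, zero-padded: |K'| = 64.
Outer input = (K'⊕opad) ∥ H(inner) → 64 + 32 = 96 bytes.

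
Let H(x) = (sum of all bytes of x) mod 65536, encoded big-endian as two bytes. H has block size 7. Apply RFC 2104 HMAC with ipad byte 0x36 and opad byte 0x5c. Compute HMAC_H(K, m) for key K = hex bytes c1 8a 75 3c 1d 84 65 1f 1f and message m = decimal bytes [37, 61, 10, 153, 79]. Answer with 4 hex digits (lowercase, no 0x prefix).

0257

Key hex bytes c1 8a 75 3c 1d 84 65 1f 1f is 9 bytes > B = 7, so hash it first: H(key) = 03 40, then zero-pad to 7 bytes: K' = 03 40 00 00 00 00 00.
K' ⊕ ipad = 35 76 36 36 36 36 36.  K' ⊕ opad = 5f 1c 5c 5c 5c 5c 5c.
Inner input = (K'⊕ipad) ∥ m = 35 76 36 36 36 36 36 ∥ 25 3d 0a 99 4f.
Inner hash: sum = 53+118+54+54+54+54+54+37+61+10+153+79 = 781 → 03 0d.
Outer input = (K'⊕opad) ∥ inner = 5f 1c 5c 5c 5c 5c 5c ∥ 03 0d.
Outer hash (tag): sum = 95+28+92+92+92+92+92+3+13 = 599 → 02 57.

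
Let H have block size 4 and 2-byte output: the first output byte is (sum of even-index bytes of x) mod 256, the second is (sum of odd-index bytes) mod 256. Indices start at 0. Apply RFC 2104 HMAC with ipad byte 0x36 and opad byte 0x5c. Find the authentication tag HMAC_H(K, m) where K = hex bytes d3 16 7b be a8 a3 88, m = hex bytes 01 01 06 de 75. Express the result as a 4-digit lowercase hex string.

78dd

Key hex bytes d3 16 7b be a8 a3 88 is 7 bytes > B = 4, so hash it first: H(key) = 7e 77, then zero-pad to 4 bytes: K' = 7e 77 00 00.
K' ⊕ ipad = 48 41 36 36.  K' ⊕ opad = 22 2b 5c 5c.
Inner input = (K'⊕ipad) ∥ m = 48 41 36 36 ∥ 01 01 06 de 75.
Inner hash: even-index sum = 250 mod 256 = 250; odd-index sum = 342 mod 256 = 86 → fa 56.
Outer input = (K'⊕opad) ∥ inner = 22 2b 5c 5c ∥ fa 56.
Outer hash (tag): even-index sum = 376 mod 256 = 120; odd-index sum = 221 mod 256 = 221 → 78 dd.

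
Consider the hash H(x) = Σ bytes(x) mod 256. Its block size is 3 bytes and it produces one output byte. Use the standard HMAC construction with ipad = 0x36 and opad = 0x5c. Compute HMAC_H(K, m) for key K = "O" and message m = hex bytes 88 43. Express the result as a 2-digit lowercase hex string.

7b

Key "O" = 4f is 1 byte ≤ B = 3; zero-pad to 3 bytes: K' = 4f 00 00.
K' ⊕ ipad = 79 36 36.  K' ⊕ opad = 13 5c 5c.
Inner input = (K'⊕ipad) ∥ m = 79 36 36 ∥ 88 43.
Inner hash: sum = 121+54+54+136+67 = 432; mod 256 = 176 → b0.
Outer input = (K'⊕opad) ∥ inner = 13 5c 5c ∥ b0.
Outer hash (tag): sum = 19+92+92+176 = 379; mod 256 = 123 → 7b.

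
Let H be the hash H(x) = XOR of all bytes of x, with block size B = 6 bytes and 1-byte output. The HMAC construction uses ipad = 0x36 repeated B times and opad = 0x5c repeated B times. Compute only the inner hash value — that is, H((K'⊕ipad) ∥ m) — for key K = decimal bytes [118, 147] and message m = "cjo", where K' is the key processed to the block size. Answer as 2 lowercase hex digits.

83

Key decimal bytes [118, 147] = 76 93 is 2 bytes ≤ B = 6; zero-pad to 6 bytes: K' = 76 93 00 00 00 00.
K' ⊕ ipad = 40 a5 36 36 36 36.
Inner input = 40 a5 36 36 36 36 ∥ 63 6a 6f.
Inner hash: XOR 40⊕a5⊕36⊕36⊕36⊕36⊕63⊕6a⊕6f = 83.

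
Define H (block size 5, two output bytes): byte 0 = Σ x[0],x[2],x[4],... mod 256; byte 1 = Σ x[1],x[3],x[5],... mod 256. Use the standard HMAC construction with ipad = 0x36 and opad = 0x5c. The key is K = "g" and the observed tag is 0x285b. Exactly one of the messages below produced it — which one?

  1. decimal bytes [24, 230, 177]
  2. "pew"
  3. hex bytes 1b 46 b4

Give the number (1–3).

1

Key "g" = 67 is 1 byte ≤ B = 5; zero-pad to 5 bytes: K' = 67 00 00 00 00.
K' ⊕ ipad = 51 36 36 36 36; K' ⊕ opad = 3b 5c 5c 5c 5c.
m1: inner = H(51 36 36 36 36 18 e6 b1) = a3 35; tag = H(3b 5c 5c 5c 5c a3 35) = 285b ← matches
m2: inner = H(51 36 36 36 36 70 65 77) = 22 53; tag = H(3b 5c 5c 5c 5c 22 53) = 46da
m3: inner = H(51 36 36 36 36 1b 46 b4) = 03 3b; tag = H(3b 5c 5c 5c 5c 03 3b) = 2ebb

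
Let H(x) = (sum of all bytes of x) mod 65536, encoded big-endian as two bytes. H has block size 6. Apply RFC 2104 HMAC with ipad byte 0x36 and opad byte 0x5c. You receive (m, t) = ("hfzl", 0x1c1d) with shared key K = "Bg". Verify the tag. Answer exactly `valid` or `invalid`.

invalid

Key "Bg" = 42 67 is 2 bytes ≤ B = 6; zero-pad to 6 bytes: K' = 42 67 00 00 00 00.
K' ⊕ ipad = 74 51 36 36 36 36; K' ⊕ opad = 1e 3b 5c 5c 5c 5c.
Inner hash: sum = 116+81+54+54+54+54+104+102+122+108 = 849 → 03 51.
Outer hash (recomputed tag): sum = 30+59+92+92+92+92+3+81 = 541 → 02 1d.
Recomputed tag = 021d; claimed = 1c1d → mismatch.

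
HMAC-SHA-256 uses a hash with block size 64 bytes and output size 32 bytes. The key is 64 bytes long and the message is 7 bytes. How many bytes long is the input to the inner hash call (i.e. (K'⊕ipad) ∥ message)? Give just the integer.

71

Key is 64 ≤ 64 bytes, zero-padded: |K'| = 64.
Inner input = (K'⊕ipad) ∥ m → 64 + 7 = 71 bytes.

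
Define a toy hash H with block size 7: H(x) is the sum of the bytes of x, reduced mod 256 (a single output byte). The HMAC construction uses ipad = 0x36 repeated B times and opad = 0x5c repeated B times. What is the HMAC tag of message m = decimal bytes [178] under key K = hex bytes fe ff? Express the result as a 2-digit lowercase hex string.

Key hex bytes fe ff is 2 bytes ≤ B = 7; zero-pad to 7 bytes: K' = fe ff 00 00 00 00 00.
K' ⊕ ipad = c8 c9 36 36 36 36 36.  K' ⊕ opad = a2 a3 5c 5c 5c 5c 5c.
Inner input = (K'⊕ipad) ∥ m = c8 c9 36 36 36 36 36 ∥ b2.
Inner hash: sum = 200+201+54+54+54+54+54+178 = 849; mod 256 = 81 → 51.
Outer input = (K'⊕opad) ∥ inner = a2 a3 5c 5c 5c 5c 5c ∥ 51.
Outer hash (tag): sum = 162+163+92+92+92+92+92+81 = 866; mod 256 = 98 → 62.

62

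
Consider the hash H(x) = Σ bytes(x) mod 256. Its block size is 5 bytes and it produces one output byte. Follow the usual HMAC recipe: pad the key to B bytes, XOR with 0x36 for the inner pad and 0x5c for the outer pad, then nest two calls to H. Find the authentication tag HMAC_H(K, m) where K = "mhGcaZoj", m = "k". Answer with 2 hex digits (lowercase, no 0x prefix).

27

Key "mhGcaZoj" = 6d 68 47 63 61 5a 6f 6a is 8 bytes > B = 5, so hash it first: H(key) = 13, then zero-pad to 5 bytes: K' = 13 00 00 00 00.
K' ⊕ ipad = 25 36 36 36 36.  K' ⊕ opad = 4f 5c 5c 5c 5c.
Inner input = (K'⊕ipad) ∥ m = 25 36 36 36 36 ∥ 6b.
Inner hash: sum = 37+54+54+54+54+107 = 360; mod 256 = 104 → 68.
Outer input = (K'⊕opad) ∥ inner = 4f 5c 5c 5c 5c ∥ 68.
Outer hash (tag): sum = 79+92+92+92+92+104 = 551; mod 256 = 39 → 27.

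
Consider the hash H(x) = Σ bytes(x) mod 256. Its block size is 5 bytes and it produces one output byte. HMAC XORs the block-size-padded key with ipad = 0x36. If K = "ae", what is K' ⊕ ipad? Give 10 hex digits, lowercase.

Key "ae" = 61 65 is 2 bytes ≤ B = 5; zero-pad to 5 bytes: K' = 61 65 00 00 00.
XOR each byte with 0x36: 61⊕36=57, 65⊕36=53, 00⊕36=36, 00⊕36=36, 00⊕36=36.

5753363636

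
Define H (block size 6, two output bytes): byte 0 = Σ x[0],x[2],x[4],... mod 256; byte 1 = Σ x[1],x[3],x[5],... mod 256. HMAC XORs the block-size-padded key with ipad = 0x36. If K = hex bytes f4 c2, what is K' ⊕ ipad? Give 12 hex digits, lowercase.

c2f436363636

Key hex bytes f4 c2 is 2 bytes ≤ B = 6; zero-pad to 6 bytes: K' = f4 c2 00 00 00 00.
XOR each byte with 0x36: f4⊕36=c2, c2⊕36=f4, 00⊕36=36, 00⊕36=36, 00⊕36=36, 00⊕36=36.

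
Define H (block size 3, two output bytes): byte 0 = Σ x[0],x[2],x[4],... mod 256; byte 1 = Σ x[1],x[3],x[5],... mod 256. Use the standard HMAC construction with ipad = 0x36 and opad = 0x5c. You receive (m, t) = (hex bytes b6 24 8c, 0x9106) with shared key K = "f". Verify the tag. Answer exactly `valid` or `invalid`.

Key "f" = 66 is 1 byte ≤ B = 3; zero-pad to 3 bytes: K' = 66 00 00.
K' ⊕ ipad = 50 36 36; K' ⊕ opad = 3a 5c 5c.
Inner hash: even-index sum = 170 mod 256 = 170; odd-index sum = 376 mod 256 = 120 → aa 78.
Outer hash (recomputed tag): even-index sum = 270 mod 256 = 14; odd-index sum = 262 mod 256 = 6 → 0e 06.
Recomputed tag = 0e06; claimed = 9106 → mismatch.

invalid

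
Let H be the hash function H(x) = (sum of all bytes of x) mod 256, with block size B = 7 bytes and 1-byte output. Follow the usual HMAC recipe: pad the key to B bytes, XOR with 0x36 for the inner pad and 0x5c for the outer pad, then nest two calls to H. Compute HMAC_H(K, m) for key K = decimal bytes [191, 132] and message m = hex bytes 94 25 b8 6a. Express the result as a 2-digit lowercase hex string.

Key decimal bytes [191, 132] = bf 84 is 2 bytes ≤ B = 7; zero-pad to 7 bytes: K' = bf 84 00 00 00 00 00.
K' ⊕ ipad = 89 b2 36 36 36 36 36.  K' ⊕ opad = e3 d8 5c 5c 5c 5c 5c.
Inner input = (K'⊕ipad) ∥ m = 89 b2 36 36 36 36 36 ∥ 94 25 b8 6a.
Inner hash: sum = 137+178+54+54+54+54+54+148+37+184+106 = 1060; mod 256 = 36 → 24.
Outer input = (K'⊕opad) ∥ inner = e3 d8 5c 5c 5c 5c 5c ∥ 24.
Outer hash (tag): sum = 227+216+92+92+92+92+92+36 = 939; mod 256 = 171 → ab.

ab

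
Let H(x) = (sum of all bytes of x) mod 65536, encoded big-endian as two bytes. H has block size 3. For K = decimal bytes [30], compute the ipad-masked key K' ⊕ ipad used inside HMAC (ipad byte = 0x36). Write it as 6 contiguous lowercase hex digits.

283636

Key decimal bytes [30] = 1e is 1 byte ≤ B = 3; zero-pad to 3 bytes: K' = 1e 00 00.
XOR each byte with 0x36: 1e⊕36=28, 00⊕36=36, 00⊕36=36.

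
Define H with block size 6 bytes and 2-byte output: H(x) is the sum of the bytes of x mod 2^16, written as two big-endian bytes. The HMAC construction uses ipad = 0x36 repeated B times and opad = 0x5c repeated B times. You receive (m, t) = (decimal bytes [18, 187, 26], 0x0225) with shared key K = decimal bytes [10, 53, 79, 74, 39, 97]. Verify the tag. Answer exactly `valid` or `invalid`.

Key decimal bytes [10, 53, 79, 74, 39, 97] = 0a 35 4f 4a 27 61 is exactly B = 6 bytes: K' = 0a 35 4f 4a 27 61.
K' ⊕ ipad = 3c 03 79 7c 11 57; K' ⊕ opad = 56 69 13 16 7b 3d.
Inner hash: sum = 60+3+121+124+17+87+18+187+26 = 643 → 02 83.
Outer hash (recomputed tag): sum = 86+105+19+22+123+61+2+131 = 549 → 02 25.
Recomputed tag = 0225; claimed = 0225 → match.

valid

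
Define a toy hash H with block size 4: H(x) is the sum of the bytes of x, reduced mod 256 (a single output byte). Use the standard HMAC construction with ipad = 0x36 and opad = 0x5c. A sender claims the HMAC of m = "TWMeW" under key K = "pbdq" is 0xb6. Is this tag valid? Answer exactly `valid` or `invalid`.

valid

Key "pbdq" = 70 62 64 71 is exactly B = 4 bytes: K' = 70 62 64 71.
K' ⊕ ipad = 46 54 52 47; K' ⊕ opad = 2c 3e 38 2d.
Inner hash: sum = 70+84+82+71+84+87+77+101+87 = 743; mod 256 = 231 → e7.
Outer hash (recomputed tag): sum = 44+62+56+45+231 = 438; mod 256 = 182 → b6.
Recomputed tag = b6; claimed = b6 → match.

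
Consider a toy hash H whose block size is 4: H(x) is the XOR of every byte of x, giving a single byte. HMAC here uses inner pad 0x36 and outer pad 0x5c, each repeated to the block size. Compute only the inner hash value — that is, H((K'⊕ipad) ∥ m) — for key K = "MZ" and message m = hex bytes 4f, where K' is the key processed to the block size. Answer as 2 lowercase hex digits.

Key "MZ" = 4d 5a is 2 bytes ≤ B = 4; zero-pad to 4 bytes: K' = 4d 5a 00 00.
K' ⊕ ipad = 7b 6c 36 36.
Inner input = 7b 6c 36 36 ∥ 4f.
Inner hash: XOR 7b⊕6c⊕36⊕36⊕4f = 58.

58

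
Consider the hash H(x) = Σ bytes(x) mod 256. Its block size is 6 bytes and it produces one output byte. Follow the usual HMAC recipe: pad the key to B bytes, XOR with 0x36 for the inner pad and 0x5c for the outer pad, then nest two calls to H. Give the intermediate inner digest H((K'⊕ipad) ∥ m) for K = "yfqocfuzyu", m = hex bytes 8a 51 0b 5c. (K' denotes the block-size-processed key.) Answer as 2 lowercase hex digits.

a3

Key "yfqocfuzyu" = 79 66 71 6f 63 66 75 7a 79 75 is 10 bytes > B = 6, so hash it first: H(key) = 65, then zero-pad to 6 bytes: K' = 65 00 00 00 00 00.
K' ⊕ ipad = 53 36 36 36 36 36.
Inner input = 53 36 36 36 36 36 ∥ 8a 51 0b 5c.
Inner hash: sum = 83+54+54+54+54+54+138+81+11+92 = 675; mod 256 = 163 → a3.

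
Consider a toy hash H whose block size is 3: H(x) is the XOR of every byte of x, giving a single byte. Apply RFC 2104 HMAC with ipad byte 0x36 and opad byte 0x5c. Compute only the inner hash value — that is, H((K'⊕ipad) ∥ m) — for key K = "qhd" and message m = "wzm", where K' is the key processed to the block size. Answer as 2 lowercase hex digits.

2b

Key "qhd" = 71 68 64 is exactly B = 3 bytes: K' = 71 68 64.
K' ⊕ ipad = 47 5e 52.
Inner input = 47 5e 52 ∥ 77 7a 6d.
Inner hash: XOR 47⊕5e⊕52⊕77⊕7a⊕6d = 2b.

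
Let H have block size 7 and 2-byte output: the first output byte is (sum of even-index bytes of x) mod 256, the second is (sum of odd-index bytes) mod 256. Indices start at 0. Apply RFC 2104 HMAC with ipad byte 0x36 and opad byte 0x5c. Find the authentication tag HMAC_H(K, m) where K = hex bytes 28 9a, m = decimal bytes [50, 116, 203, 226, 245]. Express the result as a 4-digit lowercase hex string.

Key hex bytes 28 9a is 2 bytes ≤ B = 7; zero-pad to 7 bytes: K' = 28 9a 00 00 00 00 00.
K' ⊕ ipad = 1e ac 36 36 36 36 36.  K' ⊕ opad = 74 c6 5c 5c 5c 5c 5c.
Inner input = (K'⊕ipad) ∥ m = 1e ac 36 36 36 36 36 ∥ 32 74 cb e2 f5.
Inner hash: even-index sum = 534 mod 256 = 22; odd-index sum = 778 mod 256 = 10 → 16 0a.
Outer input = (K'⊕opad) ∥ inner = 74 c6 5c 5c 5c 5c 5c ∥ 16 0a.
Outer hash (tag): even-index sum = 402 mod 256 = 146; odd-index sum = 404 mod 256 = 148 → 92 94.

9294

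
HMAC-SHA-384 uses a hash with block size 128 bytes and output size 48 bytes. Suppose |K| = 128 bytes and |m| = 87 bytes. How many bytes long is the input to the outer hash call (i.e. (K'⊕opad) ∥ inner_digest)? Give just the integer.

Key is 128 ≤ 128 bytes, zero-padded: |K'| = 128.
Outer input = (K'⊕opad) ∥ H(inner) → 128 + 48 = 176 bytes.

176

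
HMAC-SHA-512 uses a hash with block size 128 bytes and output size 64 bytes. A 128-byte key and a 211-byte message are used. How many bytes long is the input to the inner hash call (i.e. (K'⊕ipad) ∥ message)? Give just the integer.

Key is 128 ≤ 128 bytes, zero-padded: |K'| = 128.
Inner input = (K'⊕ipad) ∥ m → 128 + 211 = 339 bytes.

339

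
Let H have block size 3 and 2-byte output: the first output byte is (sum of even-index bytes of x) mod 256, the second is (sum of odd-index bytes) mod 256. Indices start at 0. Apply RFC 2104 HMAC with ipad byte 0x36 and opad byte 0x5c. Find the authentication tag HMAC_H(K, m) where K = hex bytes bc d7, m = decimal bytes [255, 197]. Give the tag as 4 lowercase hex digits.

Key hex bytes bc d7 is 2 bytes ≤ B = 3; zero-pad to 3 bytes: K' = bc d7 00.
K' ⊕ ipad = 8a e1 36.  K' ⊕ opad = e0 8b 5c.
Inner input = (K'⊕ipad) ∥ m = 8a e1 36 ∥ ff c5.
Inner hash: even-index sum = 389 mod 256 = 133; odd-index sum = 480 mod 256 = 224 → 85 e0.
Outer input = (K'⊕opad) ∥ inner = e0 8b 5c ∥ 85 e0.
Outer hash (tag): even-index sum = 540 mod 256 = 28; odd-index sum = 272 mod 256 = 16 → 1c 10.

1c10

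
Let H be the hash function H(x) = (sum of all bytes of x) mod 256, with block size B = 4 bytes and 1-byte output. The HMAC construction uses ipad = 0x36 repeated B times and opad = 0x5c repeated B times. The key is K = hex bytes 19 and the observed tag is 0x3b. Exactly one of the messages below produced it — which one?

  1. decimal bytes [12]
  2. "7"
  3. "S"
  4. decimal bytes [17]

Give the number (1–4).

Key hex bytes 19 is 1 byte ≤ B = 4; zero-pad to 4 bytes: K' = 19 00 00 00.
K' ⊕ ipad = 2f 36 36 36; K' ⊕ opad = 45 5c 5c 5c.
m1: inner = H(2f 36 36 36 0c) = dd; tag = H(45 5c 5c 5c dd) = 36
m2: inner = H(2f 36 36 36 37) = 08; tag = H(45 5c 5c 5c 08) = 61
m3: inner = H(2f 36 36 36 53) = 24; tag = H(45 5c 5c 5c 24) = 7d
m4: inner = H(2f 36 36 36 11) = e2; tag = H(45 5c 5c 5c e2) = 3b ← matches

4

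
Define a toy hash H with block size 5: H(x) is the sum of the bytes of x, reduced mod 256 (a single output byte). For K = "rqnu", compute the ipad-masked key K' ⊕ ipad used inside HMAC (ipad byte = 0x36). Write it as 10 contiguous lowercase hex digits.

4447584336

Key "rqnu" = 72 71 6e 75 is 4 bytes ≤ B = 5; zero-pad to 5 bytes: K' = 72 71 6e 75 00.
XOR each byte with 0x36: 72⊕36=44, 71⊕36=47, 6e⊕36=58, 75⊕36=43, 00⊕36=36.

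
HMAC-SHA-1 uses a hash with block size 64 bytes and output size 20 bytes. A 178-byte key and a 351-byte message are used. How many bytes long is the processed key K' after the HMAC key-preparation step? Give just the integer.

Key is 178 > 64 bytes, so it is hashed to 20 bytes then zero-padded to 64: |K'| = 64.

64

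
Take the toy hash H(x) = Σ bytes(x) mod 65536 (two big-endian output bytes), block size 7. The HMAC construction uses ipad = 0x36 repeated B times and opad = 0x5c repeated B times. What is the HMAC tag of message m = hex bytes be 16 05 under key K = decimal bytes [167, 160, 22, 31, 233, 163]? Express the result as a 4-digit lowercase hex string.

058a

Key decimal bytes [167, 160, 22, 31, 233, 163] = a7 a0 16 1f e9 a3 is 6 bytes ≤ B = 7; zero-pad to 7 bytes: K' = a7 a0 16 1f e9 a3 00.
K' ⊕ ipad = 91 96 20 29 df 95 36.  K' ⊕ opad = fb fc 4a 43 b5 ff 5c.
Inner input = (K'⊕ipad) ∥ m = 91 96 20 29 df 95 36 ∥ be 16 05.
Inner hash: sum = 145+150+32+41+223+149+54+190+22+5 = 1011 → 03 f3.
Outer input = (K'⊕opad) ∥ inner = fb fc 4a 43 b5 ff 5c ∥ 03 f3.
Outer hash (tag): sum = 251+252+74+67+181+255+92+3+243 = 1418 → 05 8a.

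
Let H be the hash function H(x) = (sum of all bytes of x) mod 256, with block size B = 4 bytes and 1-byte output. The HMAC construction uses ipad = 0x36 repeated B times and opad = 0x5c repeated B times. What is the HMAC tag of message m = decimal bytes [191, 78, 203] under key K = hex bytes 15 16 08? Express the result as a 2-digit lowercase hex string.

Key hex bytes 15 16 08 is 3 bytes ≤ B = 4; zero-pad to 4 bytes: K' = 15 16 08 00.
K' ⊕ ipad = 23 20 3e 36.  K' ⊕ opad = 49 4a 54 5c.
Inner input = (K'⊕ipad) ∥ m = 23 20 3e 36 ∥ bf 4e cb.
Inner hash: sum = 35+32+62+54+191+78+203 = 655; mod 256 = 143 → 8f.
Outer input = (K'⊕opad) ∥ inner = 49 4a 54 5c ∥ 8f.
Outer hash (tag): sum = 73+74+84+92+143 = 466; mod 256 = 210 → d2.

d2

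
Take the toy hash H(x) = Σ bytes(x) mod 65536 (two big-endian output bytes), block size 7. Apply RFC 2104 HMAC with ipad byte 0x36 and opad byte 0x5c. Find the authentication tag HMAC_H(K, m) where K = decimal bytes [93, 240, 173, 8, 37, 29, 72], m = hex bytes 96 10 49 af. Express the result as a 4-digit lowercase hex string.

0328

Key decimal bytes [93, 240, 173, 8, 37, 29, 72] = 5d f0 ad 08 25 1d 48 is exactly B = 7 bytes: K' = 5d f0 ad 08 25 1d 48.
K' ⊕ ipad = 6b c6 9b 3e 13 2b 7e.  K' ⊕ opad = 01 ac f1 54 79 41 14.
Inner input = (K'⊕ipad) ∥ m = 6b c6 9b 3e 13 2b 7e ∥ 96 10 49 af.
Inner hash: sum = 107+198+155+62+19+43+126+150+16+73+175 = 1124 → 04 64.
Outer input = (K'⊕opad) ∥ inner = 01 ac f1 54 79 41 14 ∥ 04 64.
Outer hash (tag): sum = 1+172+241+84+121+65+20+4+100 = 808 → 03 28.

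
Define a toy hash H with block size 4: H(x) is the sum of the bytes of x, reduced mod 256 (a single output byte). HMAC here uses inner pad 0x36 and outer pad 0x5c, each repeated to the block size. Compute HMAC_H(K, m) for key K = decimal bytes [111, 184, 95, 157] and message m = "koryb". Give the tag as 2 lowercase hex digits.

fd

Key decimal bytes [111, 184, 95, 157] = 6f b8 5f 9d is exactly B = 4 bytes: K' = 6f b8 5f 9d.
K' ⊕ ipad = 59 8e 69 ab.  K' ⊕ opad = 33 e4 03 c1.
Inner input = (K'⊕ipad) ∥ m = 59 8e 69 ab ∥ 6b 6f 72 79 62.
Inner hash: sum = 89+142+105+171+107+111+114+121+98 = 1058; mod 256 = 34 → 22.
Outer input = (K'⊕opad) ∥ inner = 33 e4 03 c1 ∥ 22.
Outer hash (tag): sum = 51+228+3+193+34 = 509; mod 256 = 253 → fd.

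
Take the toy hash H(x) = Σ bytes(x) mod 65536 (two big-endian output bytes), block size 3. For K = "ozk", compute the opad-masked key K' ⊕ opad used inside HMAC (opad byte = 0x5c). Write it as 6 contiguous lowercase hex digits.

Key "ozk" = 6f 7a 6b is exactly B = 3 bytes: K' = 6f 7a 6b.
XOR each byte with 0x5c: 6f⊕5c=33, 7a⊕5c=26, 6b⊕5c=37.

332637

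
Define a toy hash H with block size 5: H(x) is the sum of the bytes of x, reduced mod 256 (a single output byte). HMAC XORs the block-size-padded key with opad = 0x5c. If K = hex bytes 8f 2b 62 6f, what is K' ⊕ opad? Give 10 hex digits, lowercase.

d3773e335c

Key hex bytes 8f 2b 62 6f is 4 bytes ≤ B = 5; zero-pad to 5 bytes: K' = 8f 2b 62 6f 00.
XOR each byte with 0x5c: 8f⊕5c=d3, 2b⊕5c=77, 62⊕5c=3e, 6f⊕5c=33, 00⊕5c=5c.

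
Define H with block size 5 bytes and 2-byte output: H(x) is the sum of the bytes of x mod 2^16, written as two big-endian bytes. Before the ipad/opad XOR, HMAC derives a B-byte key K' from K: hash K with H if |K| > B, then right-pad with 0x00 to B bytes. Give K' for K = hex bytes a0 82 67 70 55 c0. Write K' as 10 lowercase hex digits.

030e000000

|K| = 6 > B = 5, so first hash the key.
H(K): sum = 160+130+103+112+85+192 = 782 → 03 0e.
Zero-pad H(K) = 03 0e to 5 bytes: K' = 03 0e 00 00 00.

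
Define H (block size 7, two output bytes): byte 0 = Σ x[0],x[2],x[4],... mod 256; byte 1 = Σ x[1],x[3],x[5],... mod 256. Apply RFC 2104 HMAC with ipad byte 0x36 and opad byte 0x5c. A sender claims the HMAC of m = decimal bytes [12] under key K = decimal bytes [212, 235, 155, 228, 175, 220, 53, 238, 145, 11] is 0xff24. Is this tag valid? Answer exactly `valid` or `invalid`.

Key decimal bytes [212, 235, 155, 228, 175, 220, 53, 238, 145, 11] = d4 eb 9b e4 af dc 35 ee 91 0b is 10 bytes > B = 7, so hash it first: H(key) = e4 a4, then zero-pad to 7 bytes: K' = e4 a4 00 00 00 00 00.
K' ⊕ ipad = d2 92 36 36 36 36 36; K' ⊕ opad = b8 f8 5c 5c 5c 5c 5c.
Inner hash: even-index sum = 372 mod 256 = 116; odd-index sum = 266 mod 256 = 10 → 74 0a.
Outer hash (recomputed tag): even-index sum = 470 mod 256 = 214; odd-index sum = 548 mod 256 = 36 → d6 24.
Recomputed tag = d624; claimed = ff24 → mismatch.

invalid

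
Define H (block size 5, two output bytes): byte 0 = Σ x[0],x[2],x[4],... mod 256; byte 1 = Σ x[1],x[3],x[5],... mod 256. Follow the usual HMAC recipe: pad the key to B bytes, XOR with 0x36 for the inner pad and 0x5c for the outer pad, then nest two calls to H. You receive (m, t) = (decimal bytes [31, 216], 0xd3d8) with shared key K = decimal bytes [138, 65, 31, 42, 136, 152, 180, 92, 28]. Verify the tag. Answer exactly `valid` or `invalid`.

invalid

Key decimal bytes [138, 65, 31, 42, 136, 152, 180, 92, 28] = 8a 41 1f 2a 88 98 b4 5c 1c is 9 bytes > B = 5, so hash it first: H(key) = 01 5f, then zero-pad to 5 bytes: K' = 01 5f 00 00 00.
K' ⊕ ipad = 37 69 36 36 36; K' ⊕ opad = 5d 03 5c 5c 5c.
Inner hash: even-index sum = 379 mod 256 = 123; odd-index sum = 190 mod 256 = 190 → 7b be.
Outer hash (recomputed tag): even-index sum = 467 mod 256 = 211; odd-index sum = 218 mod 256 = 218 → d3 da.
Recomputed tag = d3da; claimed = d3d8 → mismatch.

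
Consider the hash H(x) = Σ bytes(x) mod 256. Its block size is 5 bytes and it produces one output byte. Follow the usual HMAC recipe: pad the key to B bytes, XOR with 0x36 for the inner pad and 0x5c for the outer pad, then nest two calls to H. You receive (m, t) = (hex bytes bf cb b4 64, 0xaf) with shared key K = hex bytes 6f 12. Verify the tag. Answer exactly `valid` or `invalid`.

Key hex bytes 6f 12 is 2 bytes ≤ B = 5; zero-pad to 5 bytes: K' = 6f 12 00 00 00.
K' ⊕ ipad = 59 24 36 36 36; K' ⊕ opad = 33 4e 5c 5c 5c.
Inner hash: sum = 89+36+54+54+54+191+203+180+100 = 961; mod 256 = 193 → c1.
Outer hash (recomputed tag): sum = 51+78+92+92+92+193 = 598; mod 256 = 86 → 56.
Recomputed tag = 56; claimed = af → mismatch.

invalid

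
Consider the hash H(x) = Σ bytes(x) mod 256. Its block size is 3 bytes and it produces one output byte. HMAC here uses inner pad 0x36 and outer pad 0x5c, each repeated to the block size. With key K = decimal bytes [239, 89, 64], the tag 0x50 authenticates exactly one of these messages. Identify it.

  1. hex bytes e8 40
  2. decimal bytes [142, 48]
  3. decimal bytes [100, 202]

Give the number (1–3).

2

Key decimal bytes [239, 89, 64] = ef 59 40 is exactly B = 3 bytes: K' = ef 59 40.
K' ⊕ ipad = d9 6f 76; K' ⊕ opad = b3 05 1c.
m1: inner = H(d9 6f 76 e8 40) = e6; tag = H(b3 05 1c e6) = ba
m2: inner = H(d9 6f 76 8e 30) = 7c; tag = H(b3 05 1c 7c) = 50 ← matches
m3: inner = H(d9 6f 76 64 ca) = ec; tag = H(b3 05 1c ec) = c0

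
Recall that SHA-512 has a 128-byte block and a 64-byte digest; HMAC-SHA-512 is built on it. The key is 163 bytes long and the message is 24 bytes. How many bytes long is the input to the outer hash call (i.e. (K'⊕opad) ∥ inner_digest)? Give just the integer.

192

Key is 163 > 128 bytes, so it is hashed to 64 bytes then zero-padded to 128: |K'| = 128.
Outer input = (K'⊕opad) ∥ H(inner) → 128 + 64 = 192 bytes.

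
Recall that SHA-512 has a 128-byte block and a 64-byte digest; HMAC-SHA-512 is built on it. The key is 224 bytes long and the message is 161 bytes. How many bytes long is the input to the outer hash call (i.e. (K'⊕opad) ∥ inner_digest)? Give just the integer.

192

Key is 224 > 128 bytes, so it is hashed to 64 bytes then zero-padded to 128: |K'| = 128.
Outer input = (K'⊕opad) ∥ H(inner) → 128 + 64 = 192 bytes.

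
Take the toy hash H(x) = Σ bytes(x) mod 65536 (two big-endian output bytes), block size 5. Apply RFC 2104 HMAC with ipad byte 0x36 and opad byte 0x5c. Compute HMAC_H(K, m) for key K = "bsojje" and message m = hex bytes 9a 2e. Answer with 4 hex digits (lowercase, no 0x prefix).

Key "bsojje" = 62 73 6f 6a 6a 65 is 6 bytes > B = 5, so hash it first: H(key) = 02 7d, then zero-pad to 5 bytes: K' = 02 7d 00 00 00.
K' ⊕ ipad = 34 4b 36 36 36.  K' ⊕ opad = 5e 21 5c 5c 5c.
Inner input = (K'⊕ipad) ∥ m = 34 4b 36 36 36 ∥ 9a 2e.
Inner hash: sum = 52+75+54+54+54+154+46 = 489 → 01 e9.
Outer input = (K'⊕opad) ∥ inner = 5e 21 5c 5c 5c ∥ 01 e9.
Outer hash (tag): sum = 94+33+92+92+92+1+233 = 637 → 02 7d.

027d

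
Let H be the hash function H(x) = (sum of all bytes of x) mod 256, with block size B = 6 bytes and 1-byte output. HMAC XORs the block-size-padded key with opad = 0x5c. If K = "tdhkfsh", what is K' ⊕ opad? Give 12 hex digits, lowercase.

Key "tdhkfsh" = 74 64 68 6b 66 73 68 is 7 bytes > B = 6, so hash it first: H(key) = ec, then zero-pad to 6 bytes: K' = ec 00 00 00 00 00.
XOR each byte with 0x5c: ec⊕5c=b0, 00⊕5c=5c, 00⊕5c=5c, 00⊕5c=5c, 00⊕5c=5c, 00⊕5c=5c.

b05c5c5c5c5c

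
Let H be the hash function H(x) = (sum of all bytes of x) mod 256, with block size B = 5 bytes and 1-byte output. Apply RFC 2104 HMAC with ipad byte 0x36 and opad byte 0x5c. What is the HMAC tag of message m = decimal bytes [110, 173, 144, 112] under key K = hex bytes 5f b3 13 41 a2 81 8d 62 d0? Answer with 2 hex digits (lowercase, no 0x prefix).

f5

Key hex bytes 5f b3 13 41 a2 81 8d 62 d0 is 9 bytes > B = 5, so hash it first: H(key) = 48, then zero-pad to 5 bytes: K' = 48 00 00 00 00.
K' ⊕ ipad = 7e 36 36 36 36.  K' ⊕ opad = 14 5c 5c 5c 5c.
Inner input = (K'⊕ipad) ∥ m = 7e 36 36 36 36 ∥ 6e ad 90 70.
Inner hash: sum = 126+54+54+54+54+110+173+144+112 = 881; mod 256 = 113 → 71.
Outer input = (K'⊕opad) ∥ inner = 14 5c 5c 5c 5c ∥ 71.
Outer hash (tag): sum = 20+92+92+92+92+113 = 501; mod 256 = 245 → f5.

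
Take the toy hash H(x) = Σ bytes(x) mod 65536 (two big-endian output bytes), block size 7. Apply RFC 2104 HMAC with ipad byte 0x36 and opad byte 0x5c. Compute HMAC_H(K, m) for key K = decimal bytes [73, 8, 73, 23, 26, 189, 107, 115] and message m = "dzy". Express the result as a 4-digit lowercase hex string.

Key decimal bytes [73, 8, 73, 23, 26, 189, 107, 115] = 49 08 49 17 1a bd 6b 73 is 8 bytes > B = 7, so hash it first: H(key) = 02 66, then zero-pad to 7 bytes: K' = 02 66 00 00 00 00 00.
K' ⊕ ipad = 34 50 36 36 36 36 36.  K' ⊕ opad = 5e 3a 5c 5c 5c 5c 5c.
Inner input = (K'⊕ipad) ∥ m = 34 50 36 36 36 36 36 ∥ 64 7a 79.
Inner hash: sum = 52+80+54+54+54+54+54+100+122+121 = 745 → 02 e9.
Outer input = (K'⊕opad) ∥ inner = 5e 3a 5c 5c 5c 5c 5c ∥ 02 e9.
Outer hash (tag): sum = 94+58+92+92+92+92+92+2+233 = 847 → 03 4f.

034f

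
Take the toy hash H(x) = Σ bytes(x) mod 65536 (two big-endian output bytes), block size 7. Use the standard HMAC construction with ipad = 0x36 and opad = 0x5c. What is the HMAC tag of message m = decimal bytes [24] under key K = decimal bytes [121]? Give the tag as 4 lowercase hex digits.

02f9

Key decimal bytes [121] = 79 is 1 byte ≤ B = 7; zero-pad to 7 bytes: K' = 79 00 00 00 00 00 00.
K' ⊕ ipad = 4f 36 36 36 36 36 36.  K' ⊕ opad = 25 5c 5c 5c 5c 5c 5c.
Inner input = (K'⊕ipad) ∥ m = 4f 36 36 36 36 36 36 ∥ 18.
Inner hash: sum = 79+54+54+54+54+54+54+24 = 427 → 01 ab.
Outer input = (K'⊕opad) ∥ inner = 25 5c 5c 5c 5c 5c 5c ∥ 01 ab.
Outer hash (tag): sum = 37+92+92+92+92+92+92+1+171 = 761 → 02 f9.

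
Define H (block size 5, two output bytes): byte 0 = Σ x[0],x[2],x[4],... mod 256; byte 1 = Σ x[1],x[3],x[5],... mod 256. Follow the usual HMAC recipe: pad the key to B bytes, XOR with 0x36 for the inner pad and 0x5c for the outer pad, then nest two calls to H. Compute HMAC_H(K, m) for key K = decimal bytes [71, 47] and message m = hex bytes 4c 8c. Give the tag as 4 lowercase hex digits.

Key decimal bytes [71, 47] = 47 2f is 2 bytes ≤ B = 5; zero-pad to 5 bytes: K' = 47 2f 00 00 00.
K' ⊕ ipad = 71 19 36 36 36.  K' ⊕ opad = 1b 73 5c 5c 5c.
Inner input = (K'⊕ipad) ∥ m = 71 19 36 36 36 ∥ 4c 8c.
Inner hash: even-index sum = 361 mod 256 = 105; odd-index sum = 155 mod 256 = 155 → 69 9b.
Outer input = (K'⊕opad) ∥ inner = 1b 73 5c 5c 5c ∥ 69 9b.
Outer hash (tag): even-index sum = 366 mod 256 = 110; odd-index sum = 312 mod 256 = 56 → 6e 38.

6e38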